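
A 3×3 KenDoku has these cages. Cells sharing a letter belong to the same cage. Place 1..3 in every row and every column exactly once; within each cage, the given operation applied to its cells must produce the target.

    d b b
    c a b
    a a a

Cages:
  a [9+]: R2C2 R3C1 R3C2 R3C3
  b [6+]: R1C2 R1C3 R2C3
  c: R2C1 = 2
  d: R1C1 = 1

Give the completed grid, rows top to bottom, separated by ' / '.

1 2 3 / 2 3 1 / 3 1 2

Cage d is given; hence R1C1 = 1.
Cage c is given; hence R2C1 = 2.
Cage a has sum 9, so R2C2 = 3.
3 is placed in row 2; hence R2C3 = 1.
Column 1 now contains 2, which forces R3C1 = 3.
Row 3 now contains 3, so R3C3 = 2.
Column 2 now contains 3, leaving R1C2 = 2.
2 is placed in column 3, which forces R1C3 = 3.
Row 3 now contains 2, so R3C2 = 1.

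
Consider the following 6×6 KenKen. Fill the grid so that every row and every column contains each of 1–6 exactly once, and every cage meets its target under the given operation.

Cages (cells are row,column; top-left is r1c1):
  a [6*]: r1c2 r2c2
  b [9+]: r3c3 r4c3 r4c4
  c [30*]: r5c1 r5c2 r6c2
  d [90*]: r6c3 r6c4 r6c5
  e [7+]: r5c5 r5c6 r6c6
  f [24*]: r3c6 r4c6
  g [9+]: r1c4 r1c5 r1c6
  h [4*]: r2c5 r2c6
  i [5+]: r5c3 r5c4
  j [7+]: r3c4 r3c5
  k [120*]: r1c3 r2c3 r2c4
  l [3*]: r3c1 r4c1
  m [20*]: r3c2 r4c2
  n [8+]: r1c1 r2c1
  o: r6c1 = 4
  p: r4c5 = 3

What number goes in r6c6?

Cage p is a single given cell; hence r4c5 = 3.
Cage o is given; hence r6c1 = 4.
Cage l needs two cells with product 3, so r3c1 = 3.
Row 4 already has 3, leaving r4c1 = 1.
In row 2, 3 can only go at r2c2, so r2c2 = 3.
Cage a needs two cells with product 6, which forces r1c2 = 2.
2 is placed in row 1, so r1c1 = 6.
The two cells of cage n must have sum 8, so r2c1 = 2.
Column 1 now contains 6; hence r5c1 = 5.
The only place for 4 in row 1 is r1c3.
Row 5 needs a 6, and only r5c2 is open for it.
Column 2 already has 6, which forces r6c2 = 1.
Row 6 now contains 1; hence r6c6 = 2.
The only place for 4 in column 4 is r5c4.
Cage i needs two cells with sum 5; hence r5c3 = 1.
Cage e has sum 7, which forces r5c5 = 2.
Cage e needs sum 7, which forces r5c6 = 3.
Cage g needs sum 9, which forces r1c4 = 3.
Column 3 already has 1, so r3c3 = 2.
Cage b has sum 9; hence r4c3 = 5.
Cage b needs sum 9, so r4c4 = 2.
5 is placed in column 3; hence r2c3 = 6.
Cage k has product 120; hence r2c4 = 5.
Cage m needs two cells with product 20, leaving r3c2 = 5.
5 is placed in row 4, which forces r4c2 = 4.
4 is placed in row 4, so r4c6 = 6.
Cage d has product 90; hence r6c3 = 3.
Column 4 now contains 5, so r6c4 = 6.
Row 6 already has 6, which forces r6c5 = 5.
Column 5 already has 5, which forces r1c5 = 1.
Cage g has sum 9, so r1c6 = 5.
Column 5 already has 1, leaving r2c5 = 4.
Row 2 now contains 4, leaving r2c6 = 1.
Column 4 already has 6, so r3c4 = 1.
The two cells of cage j must have sum 7, leaving r3c5 = 6.
Column 6 now contains 6, leaving r3c6 = 4.
Completed grid: 6 2 4 3 1 5 / 2 3 6 5 4 1 / 3 5 2 1 6 4 / 1 4 5 2 3 6 / 5 6 1 4 2 3 / 4 1 3 6 5 2.

2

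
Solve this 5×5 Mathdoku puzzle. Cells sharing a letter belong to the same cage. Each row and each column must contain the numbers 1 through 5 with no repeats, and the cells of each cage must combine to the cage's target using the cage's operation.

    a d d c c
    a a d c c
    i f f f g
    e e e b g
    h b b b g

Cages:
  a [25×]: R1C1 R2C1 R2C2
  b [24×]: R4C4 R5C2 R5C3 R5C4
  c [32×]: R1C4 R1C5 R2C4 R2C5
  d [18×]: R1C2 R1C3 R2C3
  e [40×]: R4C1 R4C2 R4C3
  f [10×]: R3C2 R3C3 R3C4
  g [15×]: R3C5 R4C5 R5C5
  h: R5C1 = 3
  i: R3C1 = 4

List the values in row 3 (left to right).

4 2 1 5 3

The 3 cells of cage a must have product 25, so R1C1 = 5.
Cage d has product 18, so R1C2 = 3.
The 3 cells of cage d must have product 18, which forces R1C3 = 2.
Cage a needs product 25, so R2C1 = 1.
The 3 cells of cage a must have product 25, leaving R2C2 = 5.
The 3 cells of cage d must have product 18, so R2C3 = 3.
I is a freebie, so R3C1 = 4.
Column 1 already has 4; hence R4C1 = 2.
Row 4 already has 2, which forces R4C2 = 4.
Row 4 now contains 4; hence R4C3 = 5.
H is a freebie; hence R5C1 = 3.
The 3 cells of cage f must have product 10; hence R3C2 = 2.
Column 3 now contains 5, leaving R3C3 = 1.
The 3 cells of cage f must have product 10, leaving R3C4 = 5.
Row 3 already has 5, leaving R3C5 = 3.
Cage b has product 24, so R4C4 = 3.
3 is placed in column 5; hence R4C5 = 1.
Column 2 already has 2; hence R5C2 = 1.
Column 3 now contains 1; hence R5C3 = 4.
Row 5 now contains 4, which forces R5C4 = 2.
1 is placed in column 5, leaving R5C5 = 5.
Cage c has product 32, leaving R1C4 = 1.
1 is placed in column 5; hence R1C5 = 4.
2 is placed in column 4, so R2C4 = 4.
The 4 cells of cage c must have product 32, leaving R2C5 = 2.
Filled in: 5 3 2 1 4 / 1 5 3 4 2 / 4 2 1 5 3 / 2 4 5 3 1 / 3 1 4 2 5.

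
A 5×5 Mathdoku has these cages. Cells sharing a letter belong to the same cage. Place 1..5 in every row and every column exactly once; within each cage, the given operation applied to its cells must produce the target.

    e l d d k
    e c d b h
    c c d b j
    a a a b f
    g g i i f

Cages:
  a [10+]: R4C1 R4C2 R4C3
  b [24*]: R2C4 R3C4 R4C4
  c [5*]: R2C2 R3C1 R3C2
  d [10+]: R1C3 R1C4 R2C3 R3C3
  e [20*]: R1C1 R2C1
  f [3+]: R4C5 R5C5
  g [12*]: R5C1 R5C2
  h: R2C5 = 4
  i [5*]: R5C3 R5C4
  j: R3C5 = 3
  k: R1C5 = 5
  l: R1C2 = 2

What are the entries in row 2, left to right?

5 1 2 3 4

Cage l is a single given cell, so R1C2 = 2.
Cage k is a single given cell, which forces R1C5 = 5.
The 3 cells of cage c must have product 5, which forces R2C2 = 1.
H is a freebie; hence R2C5 = 4.
Cage c has product 5; hence R3C1 = 1.
Cage c has product 5, leaving R3C2 = 5.
Cage j is given, leaving R3C5 = 3.
5 is placed in row 1, which forces R1C1 = 4.
Row 2 already has 4, which forces R2C1 = 5.
Column 1 already has 5, which forces R4C1 = 2.
Row 4 already has 2; hence R4C5 = 1.
Column 1 now contains 4; hence R5C1 = 3.
3 is placed in row 5, which forces R5C2 = 4.
Column 5 already has 1, leaving R5C5 = 2.
Cage d has sum 10, which forces R2C3 = 2.
2 is placed in row 2, so R2C4 = 3.
The 4 cells of cage d must have sum 10, leaving R3C3 = 4.
4 is placed in row 3, so R3C4 = 2.
Column 2 now contains 4, which forces R4C2 = 3.
Row 4 already has 1, which forces R4C3 = 5.
Column 4 already has 3, which forces R4C4 = 4.
5 is placed in column 3, which forces R5C3 = 1.
1 is placed in row 5, leaving R5C4 = 5.
Column 3 now contains 1, leaving R1C3 = 3.
Column 4 already has 3, so R1C4 = 1.
Completed grid: 4 2 3 1 5 / 5 1 2 3 4 / 1 5 4 2 3 / 2 3 5 4 1 / 3 4 1 5 2.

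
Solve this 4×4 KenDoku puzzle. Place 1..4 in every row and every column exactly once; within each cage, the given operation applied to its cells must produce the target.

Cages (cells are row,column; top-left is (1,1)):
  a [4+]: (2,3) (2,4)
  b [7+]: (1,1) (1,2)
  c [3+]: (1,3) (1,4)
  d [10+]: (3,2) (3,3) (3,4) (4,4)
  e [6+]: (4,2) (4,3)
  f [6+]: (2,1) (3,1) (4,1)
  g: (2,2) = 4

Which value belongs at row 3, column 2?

G is a freebie, so (2,2) = 4.
Column 2 now contains 4, which forces (4,2) = 2.
Row 4 now contains 2, so (4,3) = 4.
Cage b needs two cells with sum 7, so (1,1) = 4.
Column 2 now contains 4, so (1,2) = 3.
Column 2 now contains 3, so (3,2) = 1.
Cage d needs sum 10, leaving (3,3) = 2.
The 4 cells of cage d must have sum 10, which forces (3,4) = 4.
Column 3 already has 2; hence (1,3) = 1.
The two cells of cage c must have sum 3, so (1,4) = 2.
The 3 cells of cage f must have sum 6; hence (2,1) = 2.
1 is placed in column 3, which forces (2,3) = 3.
Row 2 now contains 3, so (2,4) = 1.
Row 3 already has 2; hence (3,1) = 3.
Cage f needs sum 6, leaving (4,1) = 1.
The 4 cells of cage d must have sum 10, leaving (4,4) = 3.
Completed grid: 4 3 1 2 / 2 4 3 1 / 3 1 2 4 / 1 2 4 3.

1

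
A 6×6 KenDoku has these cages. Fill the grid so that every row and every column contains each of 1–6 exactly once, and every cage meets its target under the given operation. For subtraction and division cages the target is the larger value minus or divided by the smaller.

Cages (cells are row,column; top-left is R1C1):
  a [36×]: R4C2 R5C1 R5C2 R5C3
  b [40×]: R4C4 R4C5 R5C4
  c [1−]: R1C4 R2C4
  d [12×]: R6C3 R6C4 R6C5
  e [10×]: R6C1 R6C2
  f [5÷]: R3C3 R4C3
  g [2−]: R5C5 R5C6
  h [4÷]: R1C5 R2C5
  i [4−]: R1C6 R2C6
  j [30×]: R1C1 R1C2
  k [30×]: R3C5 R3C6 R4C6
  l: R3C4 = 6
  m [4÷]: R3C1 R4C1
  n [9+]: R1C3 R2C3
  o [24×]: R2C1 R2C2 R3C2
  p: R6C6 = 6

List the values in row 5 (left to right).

3 1 2 5 6 4

Cage l is given, which forces R3C4 = 6.
Cage p is a single given cell, so R6C6 = 6.
The only place for 2 in row 1 is R1C4.
Cage b has product 40, so R4C5 = 2.
Cage k needs product 30; hence R3C6 = 2.
The only place for 3 in row 1 is R1C3.
Cage n's pair has sum 9, leaving R2C3 = 6.
The only place for 4 in row 1 is R1C5.
Column 5 already has 4; hence R2C5 = 1.
Row 2 already has 1, leaving R2C6 = 5.
5 is placed in column 6, leaving R4C6 = 3.
Column 5 now contains 1, leaving R6C5 = 3.
5 is placed in column 6, which forces R1C6 = 1.
Row 2 already has 1, which forces R2C4 = 3.
3 is placed in column 5, so R3C5 = 5.
Cage g needs two cells with difference 2, which forces R5C5 = 6.
Cage g needs two cells with difference 2, which forces R5C6 = 4.
Cage o has product 24, which forces R3C2 = 3.
Row 3 now contains 5, leaving R3C3 = 1.
Cage a needs product 36, which forces R4C2 = 6.
Cage f's pair has quotient 5, leaving R4C3 = 5.
The 3 cells of cage b must have product 40, which forces R4C4 = 4.
Column 3 now contains 1, which forces R5C3 = 2.
4 is placed in row 5, which forces R5C4 = 5.
Column 3 now contains 1, which forces R6C3 = 4.
Column 4 now contains 4, so R6C4 = 1.
The two cells of cage j must have product 30, leaving R1C1 = 6.
Column 2 now contains 6, which forces R1C2 = 5.
Row 3 now contains 1, which forces R3C1 = 4.
Row 4 now contains 4; hence R4C1 = 1.
Cage a has product 36, leaving R5C1 = 3.
2 is placed in row 5, leaving R5C2 = 1.
5 is placed in column 2, leaving R6C2 = 2.
Column 1 already has 4, leaving R2C1 = 2.
2 is placed in column 2; hence R2C2 = 4.
Row 6 now contains 2; hence R6C1 = 5.
Completed grid: 6 5 3 2 4 1 / 2 4 6 3 1 5 / 4 3 1 6 5 2 / 1 6 5 4 2 3 / 3 1 2 5 6 4 / 5 2 4 1 3 6.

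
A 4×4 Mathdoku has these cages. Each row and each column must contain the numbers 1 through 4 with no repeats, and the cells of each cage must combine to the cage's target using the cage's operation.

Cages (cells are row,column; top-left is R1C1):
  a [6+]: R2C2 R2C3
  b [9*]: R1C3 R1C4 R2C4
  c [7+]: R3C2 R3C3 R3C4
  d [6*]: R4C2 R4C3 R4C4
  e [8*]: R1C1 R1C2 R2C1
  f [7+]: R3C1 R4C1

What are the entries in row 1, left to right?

The 3 cells of cage b must have product 9, leaving R1C3 = 3.
Cage b needs product 9, leaving R1C4 = 1.
Cage b needs product 9; hence R2C4 = 3.
Column 4 already has 3, which forces R4C4 = 2.
The 3 cells of cage e must have product 8, so R2C1 = 1.
Column 4 now contains 2, which forces R3C4 = 4.
Cage d needs product 6, which forces R4C2 = 3.
2 is placed in row 4; hence R4C3 = 1.
4 is placed in row 3, which forces R3C1 = 3.
Cage c needs sum 7, which forces R3C2 = 1.
Column 3 already has 1, so R3C3 = 2.
3 is placed in row 4, which forces R4C1 = 4.
Column 1 now contains 4, so R1C1 = 2.
Cage e needs product 8, which forces R1C2 = 4.
The two cells of cage a must have sum 6, leaving R2C2 = 2.
2 is placed in column 3, which forces R2C3 = 4.
Completed grid: 2 4 3 1 / 1 2 4 3 / 3 1 2 4 / 4 3 1 2.

2 4 3 1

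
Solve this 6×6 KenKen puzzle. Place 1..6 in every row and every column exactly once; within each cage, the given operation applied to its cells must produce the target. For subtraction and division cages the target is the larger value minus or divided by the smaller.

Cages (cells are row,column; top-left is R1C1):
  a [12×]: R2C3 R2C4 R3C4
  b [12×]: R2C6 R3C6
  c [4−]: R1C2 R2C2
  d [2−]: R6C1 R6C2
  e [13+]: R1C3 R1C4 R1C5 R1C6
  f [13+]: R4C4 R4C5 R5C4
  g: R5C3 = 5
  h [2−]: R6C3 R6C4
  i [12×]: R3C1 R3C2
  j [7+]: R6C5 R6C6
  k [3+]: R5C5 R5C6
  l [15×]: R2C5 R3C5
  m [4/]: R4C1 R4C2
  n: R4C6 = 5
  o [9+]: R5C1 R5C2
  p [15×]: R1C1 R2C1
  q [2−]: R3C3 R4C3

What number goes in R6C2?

Cage n is a single given cell, which forces R4C6 = 5.
G is a freebie, which forces R5C3 = 5.
Row 3 needs a 5, and only R3C5 is open for it.
Column 5 already has 5, which forces R2C5 = 3.
Cage p needs two cells with product 15, so R1C1 = 3.
Row 2 already has 3; hence R2C1 = 5.
3 is placed in column 1, leaving R5C1 = 6.
6 is placed in row 5, which forces R5C2 = 3.
3 is placed in row 5; hence R5C4 = 4.
The two cells of cage i must have product 12, so R3C1 = 2.
The two cells of cage i must have product 12, so R3C2 = 6.
Row 3 already has 6, so R3C6 = 3.
The 3 cells of cage f must have sum 13, so R4C4 = 3.
The 3 cells of cage f must have sum 13, which forces R4C5 = 6.
Column 1 now contains 2, leaving R6C1 = 4.
4 is placed in row 6, leaving R6C2 = 2.
4 is placed in row 6, leaving R6C5 = 1.
1 is placed in row 6, so R6C6 = 6.
2 is placed in column 2, leaving R1C2 = 5.
2 is placed in column 2, leaving R2C2 = 1.
Cage b needs two cells with product 12, leaving R2C6 = 4.
Cage q's pair has difference 2, which forces R3C3 = 4.
Row 3 now contains 3, leaving R3C4 = 1.
Column 1 now contains 4, so R4C1 = 1.
Cage m needs two cells with quotient 4, which forces R4C2 = 4.
Cage q's pair has difference 2, so R4C3 = 2.
1 is placed in column 5, which forces R5C5 = 2.
The two cells of cage k must have sum 3, leaving R5C6 = 1.
1 is placed in row 6; hence R6C3 = 3.
6 is placed in row 6; hence R6C4 = 5.
Cage e needs sum 13, which forces R1C3 = 1.
Cage e has sum 13; hence R1C4 = 6.
2 is placed in column 5, so R1C5 = 4.
1 is placed in column 6, leaving R1C6 = 2.
Column 3 already has 2, so R2C3 = 6.
Cage a needs product 12, which forces R2C4 = 2.
Completed grid: 3 5 1 6 4 2 / 5 1 6 2 3 4 / 2 6 4 1 5 3 / 1 4 2 3 6 5 / 6 3 5 4 2 1 / 4 2 3 5 1 6.

2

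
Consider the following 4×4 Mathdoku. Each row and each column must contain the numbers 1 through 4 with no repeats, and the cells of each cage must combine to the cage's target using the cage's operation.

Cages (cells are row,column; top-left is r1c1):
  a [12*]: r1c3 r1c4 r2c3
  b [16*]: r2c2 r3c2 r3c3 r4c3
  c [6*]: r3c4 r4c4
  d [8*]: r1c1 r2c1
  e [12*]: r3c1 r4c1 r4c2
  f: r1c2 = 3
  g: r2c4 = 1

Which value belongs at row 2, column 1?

4

Cage f is a single given cell, so r1c2 = 3.
Cage g is a single given cell; hence r2c4 = 1.
Cage a needs product 12, which forces r1c3 = 1.
Cage a needs product 12, so r1c4 = 4.
Cage a needs product 12, leaving r2c3 = 3.
Row 1 now contains 4, leaving r1c1 = 2.
Cage d needs two cells with product 8, so r2c1 = 4.
Cage b needs product 16; hence r2c2 = 2.
Cage b needs product 16, so r3c2 = 1.
Column 2 already has 1; hence r4c2 = 4.
Row 4 now contains 4, leaving r4c3 = 2.
Row 4 already has 2, leaving r4c4 = 3.
1 is placed in row 3, so r3c1 = 3.
Column 3 already has 2, so r3c3 = 4.
Column 4 already has 3; hence r3c4 = 2.
3 is placed in row 4; hence r4c1 = 1.
Completed grid: 2 3 1 4 / 4 2 3 1 / 3 1 4 2 / 1 4 2 3.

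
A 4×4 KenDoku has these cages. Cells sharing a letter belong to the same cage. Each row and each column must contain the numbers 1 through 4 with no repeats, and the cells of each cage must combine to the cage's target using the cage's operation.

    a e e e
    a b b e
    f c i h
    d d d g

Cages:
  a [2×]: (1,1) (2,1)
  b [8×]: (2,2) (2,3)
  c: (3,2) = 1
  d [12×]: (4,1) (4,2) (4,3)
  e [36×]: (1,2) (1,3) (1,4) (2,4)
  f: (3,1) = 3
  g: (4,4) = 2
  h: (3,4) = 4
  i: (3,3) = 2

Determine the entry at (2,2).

Cage e needs product 36, leaving (2,4) = 3.
Cage f is a single given cell, which forces (3,1) = 3.
Cage c is a single given cell, so (3,2) = 1.
I is a freebie; hence (3,3) = 2.
Cage h is given, so (3,4) = 4.
Cage g is a single given cell, leaving (4,4) = 2.
4 is placed in column 4, which forces (1,4) = 1.
Cage b's pair has product 8, so (2,2) = 2.
Column 3 already has 2; hence (2,3) = 4.
1 is placed in row 1; hence (1,1) = 2.
The 4 cells of cage e must have product 36, which forces (1,2) = 4.
4 is placed in column 3, which forces (1,3) = 3.
2 is placed in row 2, leaving (2,1) = 1.
Column 1 now contains 1, so (4,1) = 4.
4 is placed in column 2, leaving (4,2) = 3.
3 is placed in column 3, which forces (4,3) = 1.
Completed grid: 2 4 3 1 / 1 2 4 3 / 3 1 2 4 / 4 3 1 2.

2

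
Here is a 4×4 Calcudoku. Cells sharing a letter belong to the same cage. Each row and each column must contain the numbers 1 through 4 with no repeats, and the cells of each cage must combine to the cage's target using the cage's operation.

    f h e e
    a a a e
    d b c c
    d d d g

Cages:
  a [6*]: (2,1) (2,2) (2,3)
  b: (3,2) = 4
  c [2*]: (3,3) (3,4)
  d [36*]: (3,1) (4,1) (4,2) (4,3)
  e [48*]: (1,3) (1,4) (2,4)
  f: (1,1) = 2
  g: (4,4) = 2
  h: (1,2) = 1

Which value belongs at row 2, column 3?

Cage f is given, so (1,1) = 2.
Cage h is given, leaving (1,2) = 1.
The 3 cells of cage e must have product 48, leaving (1,3) = 4.
Cage e has product 48, so (1,4) = 3.
Cage e has product 48, so (2,4) = 4.
The 4 cells of cage d must have product 36, which forces (3,1) = 3.
Cage b is a single given cell; hence (3,2) = 4.
4 is placed in column 2, leaving (4,2) = 3.
3 is placed in row 4; hence (4,3) = 1.
G is a freebie, leaving (4,4) = 2.
Column 1 already has 3; hence (2,1) = 1.
Column 2 already has 3, so (2,2) = 2.
Cage a needs product 6; hence (2,3) = 3.
Column 3 now contains 1, which forces (3,3) = 2.
Column 4 already has 2; hence (3,4) = 1.
1 is placed in row 4; hence (4,1) = 4.
The full grid is 2 1 4 3 / 1 2 3 4 / 3 4 2 1 / 4 3 1 2.

3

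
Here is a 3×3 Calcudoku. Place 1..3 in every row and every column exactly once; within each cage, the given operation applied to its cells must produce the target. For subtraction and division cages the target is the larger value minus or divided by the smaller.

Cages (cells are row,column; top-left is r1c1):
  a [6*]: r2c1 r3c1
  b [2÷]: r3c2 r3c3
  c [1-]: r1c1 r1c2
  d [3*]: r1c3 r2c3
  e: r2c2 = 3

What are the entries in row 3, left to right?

3 1 2

E is a freebie, which forces r2c2 = 3.
Row 2 already has 3; hence r2c3 = 1.
Column 3 already has 1, leaving r3c3 = 2.
Column 3 already has 1, leaving r1c3 = 3.
Row 2 already has 3, leaving r2c1 = 2.
2 is placed in row 3; hence r3c1 = 3.
2 is placed in row 3; hence r3c2 = 1.
2 is placed in column 1, so r1c1 = 1.
Column 2 already has 1, so r1c2 = 2.
The full grid is 1 2 3 / 2 3 1 / 3 1 2.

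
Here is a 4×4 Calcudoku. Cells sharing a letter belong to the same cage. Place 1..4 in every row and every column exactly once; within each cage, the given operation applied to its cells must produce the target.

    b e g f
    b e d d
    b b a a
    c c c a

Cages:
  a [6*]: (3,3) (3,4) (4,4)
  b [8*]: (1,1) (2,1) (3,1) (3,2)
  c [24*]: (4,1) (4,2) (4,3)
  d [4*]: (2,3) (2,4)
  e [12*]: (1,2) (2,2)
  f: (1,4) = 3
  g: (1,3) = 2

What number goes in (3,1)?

Cage g is given; hence (1,3) = 2.
Cage f is a single given cell, leaving (1,4) = 3.
The 4 cells of cage b must have product 8; hence (3,2) = 1.
Row 3 now contains 1, which forces (3,3) = 3.
Row 3 now contains 1, leaving (3,4) = 2.
3 is placed in column 3; hence (4,3) = 4.
Column 4 already has 2; hence (4,4) = 1.
Cage b needs product 8; hence (1,1) = 1.
3 is placed in row 1; hence (1,2) = 4.
Cage b has product 8; hence (2,1) = 2.
The two cells of cage e must have product 12, which forces (2,2) = 3.
Column 3 now contains 4, so (2,3) = 1.
1 is placed in column 4, so (2,4) = 4.
Row 3 now contains 2, leaving (3,1) = 4.
Column 1 already has 2, which forces (4,1) = 3.
3 is placed in column 2, so (4,2) = 2.
Filled in: 1 4 2 3 / 2 3 1 4 / 4 1 3 2 / 3 2 4 1.

4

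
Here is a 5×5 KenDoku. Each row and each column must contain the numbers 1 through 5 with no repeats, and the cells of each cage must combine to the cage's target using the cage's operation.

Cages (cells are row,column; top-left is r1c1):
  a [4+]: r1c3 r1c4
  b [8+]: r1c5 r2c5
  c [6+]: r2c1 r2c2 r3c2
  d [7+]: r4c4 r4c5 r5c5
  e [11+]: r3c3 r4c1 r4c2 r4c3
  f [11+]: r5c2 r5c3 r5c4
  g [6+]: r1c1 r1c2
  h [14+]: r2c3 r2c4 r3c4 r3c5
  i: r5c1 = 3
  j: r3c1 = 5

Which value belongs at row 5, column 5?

1

Cage j is a single given cell, so r3c1 = 5.
I is a freebie, which forces r5c1 = 3.
Row 5 needs a 1, and only r5c5 is open for it.
R1c3 and r1c4 in row 1 are {1, 3}; hence r1c5 = 5.
Cage b's pair has sum 8; hence r2c5 = 3.
Cage e needs sum 11, which forces r3c3 = 2.
2 is placed in row 3, so r3c5 = 4.
R4c4 and r4c5 in row 4 are {2, 4}, leaving r4c1 = 1.
4 is placed in column 5, so r4c5 = 2.
Column 1 already has 1; hence r2c1 = 2.
Cage c has sum 6, leaving r2c2 = 1.
Cage c has sum 6, so r3c2 = 3.
Row 3 already has 3; hence r3c4 = 1.
Column 2 now contains 3, leaving r4c2 = 5.
Row 4 already has 5, so r4c3 = 3.
2 is placed in row 4, which forces r4c4 = 4.
Column 1 already has 2, leaving r1c1 = 4.
The two cells of cage g must have sum 6, which forces r1c2 = 2.
Column 3 already has 3, which forces r1c3 = 1.
1 is placed in column 4, leaving r1c4 = 3.
The 4 cells of cage h must have sum 14, leaving r2c3 = 4.
Column 4 now contains 4, leaving r2c4 = 5.
2 is placed in column 2, leaving r5c2 = 4.
4 is placed in column 3, so r5c3 = 5.
5 is placed in column 4, leaving r5c4 = 2.
Completed grid: 4 2 1 3 5 / 2 1 4 5 3 / 5 3 2 1 4 / 1 5 3 4 2 / 3 4 5 2 1.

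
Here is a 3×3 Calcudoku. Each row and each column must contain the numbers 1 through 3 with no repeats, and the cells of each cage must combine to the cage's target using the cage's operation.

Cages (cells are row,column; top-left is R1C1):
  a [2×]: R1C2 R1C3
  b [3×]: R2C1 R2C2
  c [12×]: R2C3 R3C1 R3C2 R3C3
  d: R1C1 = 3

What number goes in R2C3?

2

Cage d is a single given cell, which forces R1C1 = 3.
Column 1 now contains 3, so R2C1 = 1.
Row 2 already has 1, leaving R2C2 = 3.
Cage c has product 12; hence R2C3 = 2.
1 is placed in column 1, leaving R3C1 = 2.
2 is placed in row 3, leaving R3C2 = 1.
Row 3 now contains 1; hence R3C3 = 3.
1 is placed in column 2; hence R1C2 = 2.
Column 3 already has 2, leaving R1C3 = 1.
Filled in: 3 2 1 / 1 3 2 / 2 1 3.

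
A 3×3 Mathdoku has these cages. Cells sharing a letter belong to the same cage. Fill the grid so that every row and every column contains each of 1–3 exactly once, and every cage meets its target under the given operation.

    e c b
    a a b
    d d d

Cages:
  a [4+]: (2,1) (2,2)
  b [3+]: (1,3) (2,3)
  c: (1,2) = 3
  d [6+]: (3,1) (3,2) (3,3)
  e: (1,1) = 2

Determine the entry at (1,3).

1

Cage e is given, which forces (1,1) = 2.
C is a freebie, so (1,2) = 3.
Row 1 already has 2, so (1,3) = 1.
Column 2 already has 3, leaving (2,2) = 1.
1 is placed in column 3; hence (2,3) = 2.
1 is placed in column 2; hence (3,2) = 2.
Column 3 already has 2, which forces (3,3) = 3.
Row 2 already has 1; hence (2,1) = 3.
3 is placed in row 3; hence (3,1) = 1.
Completed grid: 2 3 1 / 3 1 2 / 1 2 3.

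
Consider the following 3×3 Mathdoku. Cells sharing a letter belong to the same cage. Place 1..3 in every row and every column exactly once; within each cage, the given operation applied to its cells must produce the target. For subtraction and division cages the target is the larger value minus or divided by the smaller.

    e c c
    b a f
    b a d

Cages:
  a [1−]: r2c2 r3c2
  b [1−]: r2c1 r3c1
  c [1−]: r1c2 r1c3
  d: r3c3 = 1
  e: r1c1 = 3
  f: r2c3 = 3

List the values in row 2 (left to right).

Cage e is a single given cell; hence r1c1 = 3.
F is a freebie; hence r2c3 = 3.
Cage d is a single given cell; hence r3c3 = 1.
Cage c's pair has difference 1, so r1c2 = 1.
Column 3 now contains 1, which forces r1c3 = 2.
Cage b's pair has difference 1, so r2c1 = 1.
Column 2 now contains 1, which forces r2c2 = 2.
1 is placed in row 3, leaving r3c1 = 2.
Column 2 now contains 2, which forces r3c2 = 3.
The full grid is 3 1 2 / 1 2 3 / 2 3 1.

1 2 3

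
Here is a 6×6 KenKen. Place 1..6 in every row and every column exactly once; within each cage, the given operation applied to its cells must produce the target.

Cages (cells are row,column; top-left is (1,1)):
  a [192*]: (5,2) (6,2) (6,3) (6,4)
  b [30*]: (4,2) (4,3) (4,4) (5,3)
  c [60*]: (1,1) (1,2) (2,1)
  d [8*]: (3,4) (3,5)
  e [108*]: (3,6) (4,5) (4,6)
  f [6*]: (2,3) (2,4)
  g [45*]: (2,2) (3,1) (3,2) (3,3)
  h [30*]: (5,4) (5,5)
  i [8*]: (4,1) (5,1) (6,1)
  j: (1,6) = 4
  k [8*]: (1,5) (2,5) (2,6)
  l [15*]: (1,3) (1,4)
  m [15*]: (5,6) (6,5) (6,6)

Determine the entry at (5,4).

6

Cage j is given, so (1,6) = 4.
Cage g has product 45, which forces (2,2) = 3.
Cage e needs product 108, which forces (3,6) = 6.
The 3 cells of cage e must have product 108, which forces (4,5) = 6.
The 3 cells of cage e must have product 108, leaving (4,6) = 3.
Cage a needs product 192; hence (5,2) = 4.
6 is placed in column 5, which forces (5,5) = 5.
5 is placed in row 5, leaving (5,6) = 1.
1 is placed in column 6, which forces (6,6) = 5.
The 3 cells of cage k must have product 8, leaving (1,5) = 1.
Cage k needs product 8; hence (2,5) = 4.
1 is placed in column 6, so (2,6) = 2.
4 is placed in column 5, leaving (3,5) = 2.
Row 5 now contains 1, so (5,1) = 2.
Cage b has product 30, so (5,3) = 3.
5 is placed in row 5, leaving (5,4) = 6.
Cage m has product 15, which forces (6,5) = 3.
The 3 cells of cage c must have product 60, which forces (1,2) = 2.
3 is placed in column 3, which forces (1,3) = 5.
Cage l's pair has product 15, which forces (1,4) = 3.
Cage f's pair has product 6, leaving (2,3) = 6.
Column 4 now contains 6, which forces (2,4) = 1.
Cage g needs product 45; hence (3,1) = 3.
Column 3 now contains 5, leaving (3,3) = 1.
Row 3 already has 2, so (3,4) = 4.
Column 3 already has 1; hence (4,3) = 2.
Row 4 already has 2, leaving (4,4) = 5.
Column 2 now contains 2, which forces (6,2) = 6.
Column 3 now contains 2, so (6,3) = 4.
Column 4 already has 4; hence (6,4) = 2.
5 is placed in row 1, leaving (1,1) = 6.
6 is placed in row 2, so (2,1) = 5.
Row 3 now contains 1, so (3,2) = 5.
Cage i has product 8, leaving (4,1) = 4.
5 is placed in row 4, so (4,2) = 1.
Row 6 now contains 4, which forces (6,1) = 1.
Completed grid: 6 2 5 3 1 4 / 5 3 6 1 4 2 / 3 5 1 4 2 6 / 4 1 2 5 6 3 / 2 4 3 6 5 1 / 1 6 4 2 3 5.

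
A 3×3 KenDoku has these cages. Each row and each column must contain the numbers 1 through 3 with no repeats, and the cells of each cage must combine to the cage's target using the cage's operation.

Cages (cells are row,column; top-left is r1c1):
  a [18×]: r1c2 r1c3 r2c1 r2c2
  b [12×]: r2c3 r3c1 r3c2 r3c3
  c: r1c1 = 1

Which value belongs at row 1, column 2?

C is a freebie; hence r1c1 = 1.
Cage b needs product 12, leaving r2c3 = 2.
Cage a has product 18, which forces r1c2 = 2.
2 is placed in column 3; hence r1c3 = 3.
Row 2 already has 2, which forces r2c1 = 3.
The 4 cells of cage a must have product 18, which forces r2c2 = 1.
Column 1 already has 3; hence r3c1 = 2.
Column 2 already has 1, so r3c2 = 3.
3 is placed in column 3, which forces r3c3 = 1.
Completed grid: 1 2 3 / 3 1 2 / 2 3 1.

2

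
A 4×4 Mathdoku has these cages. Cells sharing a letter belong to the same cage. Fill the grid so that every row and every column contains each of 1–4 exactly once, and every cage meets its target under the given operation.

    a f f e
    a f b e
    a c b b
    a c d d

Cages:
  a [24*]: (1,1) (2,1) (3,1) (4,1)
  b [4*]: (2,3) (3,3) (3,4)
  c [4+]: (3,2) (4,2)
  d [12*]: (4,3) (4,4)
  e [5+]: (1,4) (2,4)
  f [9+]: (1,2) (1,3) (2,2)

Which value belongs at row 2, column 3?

Row 4 needs a 2, and only (4,1) is open for it.
In row 3, 2 can only go at (3,4), so (3,4) = 2.
Cage b has product 4, so (2,3) = 2.
Cage b needs product 4, leaving (3,3) = 1.
1 is placed in row 3, leaving (3,2) = 3.
Cage c's pair has sum 4, so (4,2) = 1.
1 is placed in column 2, which forces (1,2) = 2.
Cage f has sum 9, which forces (1,3) = 3.
Column 2 now contains 3, so (2,2) = 4.
Row 2 already has 4, leaving (2,4) = 1.
3 is placed in row 3, so (3,1) = 4.
Column 3 now contains 3, so (4,3) = 4.
Row 4 now contains 4, leaving (4,4) = 3.
Row 1 already has 3, so (1,1) = 1.
1 is placed in column 4, so (1,4) = 4.
1 is placed in row 2, leaving (2,1) = 3.
The full grid is 1 2 3 4 / 3 4 2 1 / 4 3 1 2 / 2 1 4 3.

2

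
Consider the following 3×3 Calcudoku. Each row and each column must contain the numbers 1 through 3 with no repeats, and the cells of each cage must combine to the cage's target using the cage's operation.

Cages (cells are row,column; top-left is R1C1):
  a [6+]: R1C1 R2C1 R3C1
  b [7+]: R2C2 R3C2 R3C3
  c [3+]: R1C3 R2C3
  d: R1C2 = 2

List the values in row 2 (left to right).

1 3 2

D is a freebie, which forces R1C2 = 2.
Row 1 now contains 2, which forces R1C3 = 1.
Column 2 now contains 2, so R2C2 = 3.
Column 3 already has 1; hence R2C3 = 2.
Column 2 now contains 3; hence R3C2 = 1.
Column 3 already has 2, so R3C3 = 3.
Row 1 now contains 1, leaving R1C1 = 3.
Row 2 now contains 2, leaving R2C1 = 1.
3 is placed in row 3, which forces R3C1 = 2.
Filled in: 3 2 1 / 1 3 2 / 2 1 3.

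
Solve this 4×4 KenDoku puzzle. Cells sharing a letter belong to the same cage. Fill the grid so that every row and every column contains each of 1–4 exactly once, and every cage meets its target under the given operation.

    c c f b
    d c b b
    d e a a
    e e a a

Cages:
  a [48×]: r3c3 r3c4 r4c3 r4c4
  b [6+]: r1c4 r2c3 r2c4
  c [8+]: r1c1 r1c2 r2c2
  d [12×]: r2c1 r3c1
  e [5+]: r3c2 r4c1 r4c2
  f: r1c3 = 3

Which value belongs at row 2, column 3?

Cage f is given, so r1c3 = 3.
In row 2, 1 can only go at r2c3, so r2c3 = 1.
In row 2, 2 can only go at r2c2, so r2c2 = 2.
Cage c has sum 8, which forces r1c1 = 2.
Cage c needs sum 8; hence r1c2 = 4.
Row 1 now contains 2, which forces r1c4 = 1.
2 is placed in column 2; hence r3c2 = 1.
Cage e needs sum 5; hence r4c1 = 1.
The 3 cells of cage e must have sum 5, so r4c2 = 3.
Row 4 now contains 3, leaving r4c4 = 2.
Cage b has sum 6, which forces r2c4 = 4.
Cage a needs product 48; hence r3c3 = 2.
2 is placed in column 4; hence r3c4 = 3.
Row 4 already has 2, which forces r4c3 = 4.
Row 2 now contains 4, so r2c1 = 3.
Row 3 already has 3, leaving r3c1 = 4.
Filled in: 2 4 3 1 / 3 2 1 4 / 4 1 2 3 / 1 3 4 2.

1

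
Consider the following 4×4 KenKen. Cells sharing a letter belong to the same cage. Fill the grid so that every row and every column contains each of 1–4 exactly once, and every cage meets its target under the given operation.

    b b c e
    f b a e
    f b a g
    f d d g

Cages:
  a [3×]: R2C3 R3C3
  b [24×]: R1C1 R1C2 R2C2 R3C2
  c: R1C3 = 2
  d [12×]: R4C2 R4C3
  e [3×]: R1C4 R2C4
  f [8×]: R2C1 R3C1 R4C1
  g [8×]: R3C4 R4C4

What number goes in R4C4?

Cage c is given, which forces R1C3 = 2.
The only place for 1 in row 4 is R4C1.
The only place for 2 in row 4 is R4C4.
Column 4 already has 2, so R3C4 = 4.
Cage f has product 8; hence R2C1 = 4.
4 is placed in row 3; hence R3C1 = 2.
Column 1 now contains 4; hence R1C1 = 3.
Cage b needs product 24, so R1C2 = 4.
Row 1 now contains 3; hence R1C4 = 1.
Cage b has product 24; hence R2C2 = 2.
Column 4 now contains 1, leaving R2C4 = 3.
Cage b has product 24, which forces R3C2 = 1.
1 is placed in row 3, which forces R3C3 = 3.
4 is placed in column 2; hence R4C2 = 3.
3 is placed in column 3, leaving R4C3 = 4.
3 is placed in row 2, which forces R2C3 = 1.
Filled in: 3 4 2 1 / 4 2 1 3 / 2 1 3 4 / 1 3 4 2.

2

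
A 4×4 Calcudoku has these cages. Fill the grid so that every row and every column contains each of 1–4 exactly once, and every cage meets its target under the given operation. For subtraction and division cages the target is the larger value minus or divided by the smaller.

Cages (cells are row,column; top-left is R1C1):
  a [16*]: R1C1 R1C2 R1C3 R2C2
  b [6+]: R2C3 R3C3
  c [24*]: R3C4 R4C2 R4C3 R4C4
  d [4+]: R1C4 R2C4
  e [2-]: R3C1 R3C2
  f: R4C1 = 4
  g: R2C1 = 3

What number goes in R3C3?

2

Cage g is a single given cell, so R2C1 = 3.
The 4 cells of cage a must have product 16, which forces R2C2 = 2.
Row 2 now contains 2, so R2C3 = 4.
Row 2 now contains 3; hence R2C4 = 1.
Column 3 now contains 4, which forces R3C3 = 2.
F is a freebie, leaving R4C1 = 4.
The 4 cells of cage a must have product 16, leaving R1C1 = 2.
The 4 cells of cage a must have product 16, so R1C2 = 4.
Column 3 already has 2, so R1C3 = 1.
Column 4 already has 1, so R1C4 = 3.
Column 1 already has 4, so R3C1 = 1.
Cage e needs two cells with difference 2, leaving R3C2 = 3.
Cage c has product 24; hence R3C4 = 4.
Column 2 now contains 3, leaving R4C2 = 1.
Column 3 already has 1; hence R4C3 = 3.
Cage c has product 24, leaving R4C4 = 2.
Completed grid: 2 4 1 3 / 3 2 4 1 / 1 3 2 4 / 4 1 3 2.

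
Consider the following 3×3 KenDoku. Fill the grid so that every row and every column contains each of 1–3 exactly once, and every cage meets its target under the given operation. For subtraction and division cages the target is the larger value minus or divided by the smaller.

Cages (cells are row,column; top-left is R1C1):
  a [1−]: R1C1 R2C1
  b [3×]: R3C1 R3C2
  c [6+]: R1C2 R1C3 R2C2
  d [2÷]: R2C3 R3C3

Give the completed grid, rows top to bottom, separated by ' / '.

2 1 3 / 3 2 1 / 1 3 2

Row 3 needs a 2, and only R3C3 is open for it.
Column 3 now contains 2, which forces R2C3 = 1.
Cage c needs sum 6; hence R1C2 = 1.
Column 3 now contains 1, leaving R1C3 = 3.
Cage c needs sum 6; hence R2C2 = 2.
Column 2 now contains 1, so R3C2 = 3.
Row 1 now contains 3, leaving R1C1 = 2.
Row 2 already has 2; hence R2C1 = 3.
Row 3 now contains 3, leaving R3C1 = 1.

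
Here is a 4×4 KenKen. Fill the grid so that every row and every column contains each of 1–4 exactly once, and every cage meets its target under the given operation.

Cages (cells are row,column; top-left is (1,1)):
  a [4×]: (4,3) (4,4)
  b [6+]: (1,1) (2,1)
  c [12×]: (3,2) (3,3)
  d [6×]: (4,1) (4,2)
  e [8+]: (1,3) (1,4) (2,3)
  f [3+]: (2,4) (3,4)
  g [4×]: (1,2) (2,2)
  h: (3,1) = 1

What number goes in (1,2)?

1

Cage h is a single given cell, leaving (3,1) = 1.
1 is placed in row 3, which forces (3,4) = 2.
2 is placed in column 4, leaving (2,4) = 1.
Column 4 already has 1, so (4,4) = 4.
The two cells of cage g must have product 4, which forces (1,2) = 1.
Row 1 now contains 1, leaving (1,3) = 2.
4 is placed in column 4, so (1,4) = 3.
Row 2 already has 1; hence (2,2) = 4.
4 is placed in row 2, which forces (2,3) = 3.
4 is placed in column 2, which forces (3,2) = 3.
3 is placed in column 3, which forces (3,3) = 4.
Column 2 now contains 3, which forces (4,2) = 2.
Row 4 now contains 4, which forces (4,3) = 1.
2 is placed in row 1, leaving (1,1) = 4.
4 is placed in row 2; hence (2,1) = 2.
Row 4 now contains 2, leaving (4,1) = 3.
The full grid is 4 1 2 3 / 2 4 3 1 / 1 3 4 2 / 3 2 1 4.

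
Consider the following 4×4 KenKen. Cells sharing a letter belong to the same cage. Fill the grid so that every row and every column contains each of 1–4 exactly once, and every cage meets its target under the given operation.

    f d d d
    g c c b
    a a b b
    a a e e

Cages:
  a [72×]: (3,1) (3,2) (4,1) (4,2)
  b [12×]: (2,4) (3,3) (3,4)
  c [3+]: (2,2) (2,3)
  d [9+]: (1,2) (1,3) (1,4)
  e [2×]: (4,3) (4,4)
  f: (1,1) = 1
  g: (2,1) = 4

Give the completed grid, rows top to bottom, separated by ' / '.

1 2 3 4 / 4 1 2 3 / 2 3 4 1 / 3 4 1 2

F is a freebie, leaving (1,1) = 1.
Cage g is a single given cell, leaving (2,1) = 4.
In row 2, 3 can only go at (2,4), so (2,4) = 3.
The only place for 2 in row 3 is (3,1).
Cage a has product 72, leaving (3,2) = 3.
Column 1 already has 2, which forces (4,1) = 3.
Cage a has product 72, so (4,2) = 4.
4 is placed in column 2, which forces (1,2) = 2.
Cage d needs sum 9; hence (1,3) = 3.
Cage d needs sum 9, leaving (1,4) = 4.
Column 2 already has 2, so (2,2) = 1.
1 is placed in row 2, leaving (2,3) = 2.
4 is placed in column 4, leaving (3,4) = 1.
Column 3 now contains 2, leaving (4,3) = 1.
Column 4 now contains 1, which forces (4,4) = 2.
Row 3 already has 1; hence (3,3) = 4.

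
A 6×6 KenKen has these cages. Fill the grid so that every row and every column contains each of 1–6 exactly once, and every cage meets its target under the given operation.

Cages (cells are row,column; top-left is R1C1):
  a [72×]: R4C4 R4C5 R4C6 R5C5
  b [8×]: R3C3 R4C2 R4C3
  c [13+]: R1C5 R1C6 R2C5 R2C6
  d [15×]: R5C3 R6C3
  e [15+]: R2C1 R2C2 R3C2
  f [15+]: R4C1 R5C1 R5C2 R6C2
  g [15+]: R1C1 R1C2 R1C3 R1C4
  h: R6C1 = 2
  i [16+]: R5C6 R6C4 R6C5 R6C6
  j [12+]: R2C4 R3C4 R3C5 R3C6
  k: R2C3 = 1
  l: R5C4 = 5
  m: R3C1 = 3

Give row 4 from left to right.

Cage k is given; hence R2C3 = 1.
Cage m is a single given cell, leaving R3C1 = 3.
L is a freebie, which forces R5C4 = 5.
H is a freebie, so R6C1 = 2.
The 3 cells of cage b must have product 8, which forces R4C2 = 1.
5 is placed in row 5, which forces R5C3 = 3.
Cage d's pair has product 15; hence R6C3 = 5.
Cage i has sum 16; hence R5C6 = 6.
In row 4, 5 can only go at R4C1, so R4C1 = 5.
Cage f needs sum 15; hence R5C1 = 4.
The 4 cells of cage f must have sum 15, so R5C2 = 2.
2 is placed in row 5, so R5C5 = 1.
Cage f has sum 15, which forces R6C2 = 4.
4 is placed in column 1, so R2C1 = 6.
Cage e needs sum 15, leaving R2C2 = 3.
Cage e needs sum 15; hence R3C2 = 6.
6 is placed in column 1, which forces R1C1 = 1.
Column 2 already has 3, leaving R1C2 = 5.
Cage g needs sum 15, leaving R1C3 = 6.
The 4 cells of cage g must have sum 15; hence R1C4 = 3.
The only place for 4 in row 2 is R2C4.
Column 4 now contains 4, so R4C4 = 6.
6 is placed in column 4, leaving R6C4 = 1.
Row 6 now contains 1, leaving R6C6 = 3.
Column 4 already has 1; hence R3C4 = 2.
Cage j has sum 12, leaving R3C5 = 5.
Cage j needs sum 12; hence R3C6 = 1.
The 4 cells of cage a must have product 72; hence R4C5 = 3.
Column 6 now contains 3; hence R4C6 = 4.
Row 6 already has 3, leaving R6C5 = 6.
Cage c has sum 13, so R1C5 = 4.
Column 6 now contains 4, so R1C6 = 2.
Column 5 already has 5, which forces R2C5 = 2.
Cage c needs sum 13; hence R2C6 = 5.
Row 3 now contains 2, which forces R3C3 = 4.
Row 4 now contains 4, which forces R4C3 = 2.
Filled in: 1 5 6 3 4 2 / 6 3 1 4 2 5 / 3 6 4 2 5 1 / 5 1 2 6 3 4 / 4 2 3 5 1 6 / 2 4 5 1 6 3.

5 1 2 6 3 4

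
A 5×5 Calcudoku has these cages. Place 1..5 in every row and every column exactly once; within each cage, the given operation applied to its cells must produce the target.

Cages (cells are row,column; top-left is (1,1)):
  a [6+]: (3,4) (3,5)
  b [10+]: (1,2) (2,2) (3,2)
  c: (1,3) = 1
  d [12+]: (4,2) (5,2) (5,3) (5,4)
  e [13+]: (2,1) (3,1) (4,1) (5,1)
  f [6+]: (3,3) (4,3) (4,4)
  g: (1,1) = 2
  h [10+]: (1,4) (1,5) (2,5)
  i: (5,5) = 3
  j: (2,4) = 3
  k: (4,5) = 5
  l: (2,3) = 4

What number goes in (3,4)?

Cage g is given, which forces (1,1) = 2.
Cage c is given, so (1,3) = 1.
Cage l is a single given cell, so (2,3) = 4.
Cage j is a single given cell; hence (2,4) = 3.
Cage k is given, which forces (4,5) = 5.
I is a freebie, leaving (5,5) = 3.
Cage h needs sum 10, which forces (1,4) = 5.
Column 5 already has 3; hence (1,5) = 4.
Cage h needs sum 10, so (2,5) = 1.
Column 5 already has 1, leaving (3,5) = 2.
Cage f needs sum 6, leaving (4,4) = 1.
4 is placed in row 1, so (1,2) = 3.
Row 2 now contains 1; hence (2,1) = 5.
Cage b needs sum 10, so (2,2) = 2.
The 3 cells of cage b must have sum 10; hence (3,2) = 5.
2 is placed in row 3; hence (3,3) = 3.
2 is placed in row 3, so (3,4) = 4.
Column 2 already has 2, leaving (4,2) = 4.
Cage f has sum 6, leaving (4,3) = 2.
Cage d has sum 12, so (5,2) = 1.
Cage d has sum 12, leaving (5,3) = 5.
Column 4 already has 4, so (5,4) = 2.
4 is placed in row 3, which forces (3,1) = 1.
4 is placed in row 4; hence (4,1) = 3.
Row 5 now contains 1, which forces (5,1) = 4.
The full grid is 2 3 1 5 4 / 5 2 4 3 1 / 1 5 3 4 2 / 3 4 2 1 5 / 4 1 5 2 3.

4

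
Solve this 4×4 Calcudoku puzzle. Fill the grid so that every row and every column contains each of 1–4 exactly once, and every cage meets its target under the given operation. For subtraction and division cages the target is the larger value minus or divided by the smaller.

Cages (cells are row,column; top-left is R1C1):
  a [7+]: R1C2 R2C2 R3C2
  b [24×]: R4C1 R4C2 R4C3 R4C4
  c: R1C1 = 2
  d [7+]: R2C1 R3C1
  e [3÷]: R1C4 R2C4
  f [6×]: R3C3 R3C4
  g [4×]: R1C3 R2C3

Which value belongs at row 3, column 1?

4

Cage c is given, which forces R1C1 = 2.
Row 1 needs a 3, and only R1C4 is open for it.
Column 4 already has 3, so R2C4 = 1.
Cage f needs two cells with product 6; hence R3C3 = 3.
Column 4 already has 3, leaving R3C4 = 2.
2 is placed in column 4, so R4C4 = 4.
Cage g's pair has product 4, which forces R1C3 = 1.
Cage d's pair has sum 7, so R2C1 = 3.
The 3 cells of cage a must have sum 7; hence R2C2 = 2.
1 is placed in row 2, so R2C3 = 4.
Row 3 already has 3, leaving R3C1 = 4.
4 is placed in row 3, so R3C2 = 1.
Column 1 now contains 3, which forces R4C1 = 1.
1 is placed in column 2, so R4C2 = 3.
1 is placed in column 3, which forces R4C3 = 2.
Row 1 now contains 1, which forces R1C2 = 4.
The full grid is 2 4 1 3 / 3 2 4 1 / 4 1 3 2 / 1 3 2 4.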